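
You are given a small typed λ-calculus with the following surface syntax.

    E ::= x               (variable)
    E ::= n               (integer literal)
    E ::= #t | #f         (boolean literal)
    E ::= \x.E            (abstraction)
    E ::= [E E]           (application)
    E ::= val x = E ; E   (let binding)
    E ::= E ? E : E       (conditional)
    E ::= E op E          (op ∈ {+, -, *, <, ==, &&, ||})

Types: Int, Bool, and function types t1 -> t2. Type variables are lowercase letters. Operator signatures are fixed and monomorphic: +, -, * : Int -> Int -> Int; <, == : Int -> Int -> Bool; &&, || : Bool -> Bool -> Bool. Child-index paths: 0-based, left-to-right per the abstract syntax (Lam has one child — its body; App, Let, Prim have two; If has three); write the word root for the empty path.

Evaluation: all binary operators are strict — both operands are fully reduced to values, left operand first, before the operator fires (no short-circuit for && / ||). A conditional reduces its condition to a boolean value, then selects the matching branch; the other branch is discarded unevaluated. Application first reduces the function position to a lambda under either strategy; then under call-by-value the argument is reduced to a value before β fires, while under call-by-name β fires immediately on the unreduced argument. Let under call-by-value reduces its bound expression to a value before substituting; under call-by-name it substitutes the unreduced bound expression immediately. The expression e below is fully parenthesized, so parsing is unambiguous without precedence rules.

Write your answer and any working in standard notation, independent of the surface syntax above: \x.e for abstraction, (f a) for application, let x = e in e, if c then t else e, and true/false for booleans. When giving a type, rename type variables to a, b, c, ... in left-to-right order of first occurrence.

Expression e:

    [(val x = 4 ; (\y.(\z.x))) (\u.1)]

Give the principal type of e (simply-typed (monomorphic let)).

Answer: a -> Int

Trace:
let x : Int
x : Int
\z._ : b -> Int
\y._ : a -> b -> Int
\u._ : c -> Int
  unify a -> b -> Int ~ (c -> Int) -> d
  unify a ~ c -> Int
  unify b -> Int ~ d
_ _ : b -> Int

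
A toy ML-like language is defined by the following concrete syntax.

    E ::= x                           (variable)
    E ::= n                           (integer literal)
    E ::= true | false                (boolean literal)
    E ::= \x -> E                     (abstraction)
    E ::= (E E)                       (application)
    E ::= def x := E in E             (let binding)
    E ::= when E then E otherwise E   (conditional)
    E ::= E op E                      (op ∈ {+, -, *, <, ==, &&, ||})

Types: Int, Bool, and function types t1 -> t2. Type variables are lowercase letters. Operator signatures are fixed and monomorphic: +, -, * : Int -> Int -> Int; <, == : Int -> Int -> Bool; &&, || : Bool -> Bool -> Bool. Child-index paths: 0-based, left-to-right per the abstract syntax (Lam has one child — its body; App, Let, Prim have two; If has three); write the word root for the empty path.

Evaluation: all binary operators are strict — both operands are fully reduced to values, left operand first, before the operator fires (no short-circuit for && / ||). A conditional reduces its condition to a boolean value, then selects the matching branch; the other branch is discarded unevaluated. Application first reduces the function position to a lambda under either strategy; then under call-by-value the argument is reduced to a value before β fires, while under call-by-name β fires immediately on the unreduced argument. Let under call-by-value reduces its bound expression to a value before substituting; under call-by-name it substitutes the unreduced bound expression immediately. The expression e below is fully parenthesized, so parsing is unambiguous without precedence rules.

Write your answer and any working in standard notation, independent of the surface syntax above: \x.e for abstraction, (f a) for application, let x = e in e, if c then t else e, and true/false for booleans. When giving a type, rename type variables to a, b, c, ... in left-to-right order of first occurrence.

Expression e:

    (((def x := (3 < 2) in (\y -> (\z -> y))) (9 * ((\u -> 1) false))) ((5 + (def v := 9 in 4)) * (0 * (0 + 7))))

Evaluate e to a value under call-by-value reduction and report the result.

Answer: 9

Working:
step 0: (((let x = (3 < 2) in (\y.(\z.y))) (9 * ((\u.1) false))) ((5 + (let v = 9 in 4)) * (0 * (0 + 7))))
step 1: [delta@0.0.0] (((let x = false in (\y.(\z.y))) (9 * ((\u.1) false))) ((5 + (let v = 9 in 4)) * (0 * (0 + 7))))
step 2: [let@0.0] (((\y.(\z.y)) (9 * ((\u.1) false))) ((5 + (let v = 9 in 4)) * (0 * (0 + 7))))
step 3: [beta@0.1.1] (((\y.(\z.y)) (9 * 1)) ((5 + (let v = 9 in 4)) * (0 * (0 + 7))))
step 4: [delta@0.1] (((\y.(\z.y)) 9) ((5 + (let v = 9 in 4)) * (0 * (0 + 7))))
step 5: [beta@0] ((\z.9) ((5 + (let v = 9 in 4)) * (0 * (0 + 7))))
step 6: [let@1.0.1] ((\z.9) ((5 + 4) * (0 * (0 + 7))))
step 7: [delta@1.0] ((\z.9) (9 * (0 * (0 + 7))))
step 8: [delta@1.1.1] ((\z.9) (9 * (0 * 7)))
step 9: [delta@1.1] ((\z.9) (9 * 0))
step 10: [delta@1] ((\z.9) 0)
step 11: [beta@root] 9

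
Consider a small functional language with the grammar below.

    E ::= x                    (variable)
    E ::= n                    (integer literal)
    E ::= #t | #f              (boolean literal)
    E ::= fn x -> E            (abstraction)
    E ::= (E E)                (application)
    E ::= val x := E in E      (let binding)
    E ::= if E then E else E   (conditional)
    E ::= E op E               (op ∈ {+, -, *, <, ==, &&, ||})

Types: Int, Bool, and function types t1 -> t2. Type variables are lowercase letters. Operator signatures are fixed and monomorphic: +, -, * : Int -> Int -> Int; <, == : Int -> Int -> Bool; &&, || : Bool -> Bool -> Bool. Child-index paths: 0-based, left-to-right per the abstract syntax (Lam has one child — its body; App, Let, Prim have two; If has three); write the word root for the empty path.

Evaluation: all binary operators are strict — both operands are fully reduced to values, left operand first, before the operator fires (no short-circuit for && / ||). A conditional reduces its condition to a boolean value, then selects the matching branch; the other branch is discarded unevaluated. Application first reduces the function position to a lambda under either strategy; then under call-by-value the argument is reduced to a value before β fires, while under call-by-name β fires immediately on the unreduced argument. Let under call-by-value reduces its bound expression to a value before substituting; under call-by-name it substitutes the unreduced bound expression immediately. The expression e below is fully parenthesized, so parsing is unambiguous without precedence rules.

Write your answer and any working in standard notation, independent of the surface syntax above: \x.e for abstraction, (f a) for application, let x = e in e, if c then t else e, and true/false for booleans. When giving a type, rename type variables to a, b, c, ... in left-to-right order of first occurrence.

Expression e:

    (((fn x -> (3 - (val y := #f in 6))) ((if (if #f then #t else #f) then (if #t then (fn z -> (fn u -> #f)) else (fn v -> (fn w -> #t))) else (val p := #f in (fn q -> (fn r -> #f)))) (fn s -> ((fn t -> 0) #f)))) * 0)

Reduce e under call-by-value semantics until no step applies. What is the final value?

Answer: 0

Working:
step 0: (((\x.(3 - (let y = false in 6))) ((if (if false then true else false) then (if true then (\z.(\u.false)) else (\v.(\w.true))) else (let p = false in (\q.(\r.false)))) (\s.((\t.0) false)))) * 0)
step 1: [if@0.1.0.0] (((\x.(3 - (let y = false in 6))) ((if false then (if true then (\z.(\u.false)) else (\v.(\w.true))) else (let p = false in (\q.(\r.false)))) (\s.((\t.0) false)))) * 0)
step 2: [if@0.1.0] (((\x.(3 - (let y = false in 6))) ((let p = false in (\q.(\r.false))) (\s.((\t.0) false)))) * 0)
step 3: [let@0.1.0] (((\x.(3 - (let y = false in 6))) ((\q.(\r.false)) (\s.((\t.0) false)))) * 0)
step 4: [beta@0.1] (((\x.(3 - (let y = false in 6))) (\r.false)) * 0)
step 5: [beta@0] ((3 - (let y = false in 6)) * 0)
step 6: [let@0.1] ((3 - 6) * 0)
step 7: [delta@0] (-3 * 0)
step 8: [delta@root] 0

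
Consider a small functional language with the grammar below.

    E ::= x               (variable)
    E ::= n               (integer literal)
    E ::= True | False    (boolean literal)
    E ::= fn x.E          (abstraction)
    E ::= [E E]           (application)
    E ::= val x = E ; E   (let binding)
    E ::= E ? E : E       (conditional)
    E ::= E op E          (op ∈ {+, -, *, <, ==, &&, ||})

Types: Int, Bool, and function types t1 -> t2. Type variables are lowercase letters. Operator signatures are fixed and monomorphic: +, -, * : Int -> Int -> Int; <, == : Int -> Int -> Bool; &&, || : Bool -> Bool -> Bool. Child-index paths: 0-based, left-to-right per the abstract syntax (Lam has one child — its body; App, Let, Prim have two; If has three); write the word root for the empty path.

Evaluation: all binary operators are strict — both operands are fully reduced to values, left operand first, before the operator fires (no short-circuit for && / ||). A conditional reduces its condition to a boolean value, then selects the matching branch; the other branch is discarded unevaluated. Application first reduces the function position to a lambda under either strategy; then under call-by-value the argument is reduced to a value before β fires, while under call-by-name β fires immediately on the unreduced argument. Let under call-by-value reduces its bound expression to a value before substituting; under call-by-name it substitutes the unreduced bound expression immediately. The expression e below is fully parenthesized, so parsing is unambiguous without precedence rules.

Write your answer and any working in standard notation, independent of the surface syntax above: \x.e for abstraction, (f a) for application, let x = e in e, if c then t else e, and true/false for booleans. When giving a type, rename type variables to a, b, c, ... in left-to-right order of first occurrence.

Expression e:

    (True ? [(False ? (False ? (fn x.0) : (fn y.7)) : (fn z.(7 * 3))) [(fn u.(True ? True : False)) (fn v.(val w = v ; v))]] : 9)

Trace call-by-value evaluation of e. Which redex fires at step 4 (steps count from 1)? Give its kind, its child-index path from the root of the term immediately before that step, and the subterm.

Answer: if at 1 : (if true then true else false)

Trace:
step 0: (if true then ((if false then (if false then (\x.0) else (\y.7)) else (\z.(7 * 3))) ((\u.(if true then true else false)) (\v.(let w = v in v)))) else 9)
step 1: [if@root] ((if false then (if false then (\x.0) else (\y.7)) else (\z.(7 * 3))) ((\u.(if true then true else false)) (\v.(let w = v in v))))
step 2: [if@0] ((\z.(7 * 3)) ((\u.(if true then true else false)) (\v.(let w = v in v))))
step 3: [beta@1] ((\z.(7 * 3)) (if true then true else false))
step 4: [if@1] ((\z.(7 * 3)) true)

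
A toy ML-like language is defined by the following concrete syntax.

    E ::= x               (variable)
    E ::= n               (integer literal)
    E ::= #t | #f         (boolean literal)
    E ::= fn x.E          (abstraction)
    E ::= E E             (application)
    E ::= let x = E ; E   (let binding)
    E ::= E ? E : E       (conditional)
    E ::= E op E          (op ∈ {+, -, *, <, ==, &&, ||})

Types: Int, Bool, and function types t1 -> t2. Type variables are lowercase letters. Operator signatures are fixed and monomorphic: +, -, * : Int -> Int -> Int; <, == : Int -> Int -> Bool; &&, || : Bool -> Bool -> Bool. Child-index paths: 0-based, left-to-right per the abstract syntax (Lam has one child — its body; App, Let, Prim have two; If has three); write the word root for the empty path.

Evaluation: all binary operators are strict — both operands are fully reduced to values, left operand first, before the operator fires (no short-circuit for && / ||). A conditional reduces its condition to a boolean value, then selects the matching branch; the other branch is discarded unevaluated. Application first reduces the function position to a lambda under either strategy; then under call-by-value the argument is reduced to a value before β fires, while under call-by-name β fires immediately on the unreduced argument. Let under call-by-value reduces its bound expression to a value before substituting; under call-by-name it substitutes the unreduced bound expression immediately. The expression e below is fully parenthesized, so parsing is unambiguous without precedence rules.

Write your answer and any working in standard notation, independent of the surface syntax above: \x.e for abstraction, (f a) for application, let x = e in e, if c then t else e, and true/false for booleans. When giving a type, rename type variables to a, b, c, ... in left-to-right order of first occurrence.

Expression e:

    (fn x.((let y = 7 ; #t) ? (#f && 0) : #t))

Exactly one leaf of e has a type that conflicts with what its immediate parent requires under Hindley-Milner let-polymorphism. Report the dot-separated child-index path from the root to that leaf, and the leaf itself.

Working:
let y : Int
  unify Bool ~ Bool
  unify Bool ~ Bool
  unify Int ~ Bool
  FAIL: mismatch Int ~ Bool

Answer: 0.1.1 : 0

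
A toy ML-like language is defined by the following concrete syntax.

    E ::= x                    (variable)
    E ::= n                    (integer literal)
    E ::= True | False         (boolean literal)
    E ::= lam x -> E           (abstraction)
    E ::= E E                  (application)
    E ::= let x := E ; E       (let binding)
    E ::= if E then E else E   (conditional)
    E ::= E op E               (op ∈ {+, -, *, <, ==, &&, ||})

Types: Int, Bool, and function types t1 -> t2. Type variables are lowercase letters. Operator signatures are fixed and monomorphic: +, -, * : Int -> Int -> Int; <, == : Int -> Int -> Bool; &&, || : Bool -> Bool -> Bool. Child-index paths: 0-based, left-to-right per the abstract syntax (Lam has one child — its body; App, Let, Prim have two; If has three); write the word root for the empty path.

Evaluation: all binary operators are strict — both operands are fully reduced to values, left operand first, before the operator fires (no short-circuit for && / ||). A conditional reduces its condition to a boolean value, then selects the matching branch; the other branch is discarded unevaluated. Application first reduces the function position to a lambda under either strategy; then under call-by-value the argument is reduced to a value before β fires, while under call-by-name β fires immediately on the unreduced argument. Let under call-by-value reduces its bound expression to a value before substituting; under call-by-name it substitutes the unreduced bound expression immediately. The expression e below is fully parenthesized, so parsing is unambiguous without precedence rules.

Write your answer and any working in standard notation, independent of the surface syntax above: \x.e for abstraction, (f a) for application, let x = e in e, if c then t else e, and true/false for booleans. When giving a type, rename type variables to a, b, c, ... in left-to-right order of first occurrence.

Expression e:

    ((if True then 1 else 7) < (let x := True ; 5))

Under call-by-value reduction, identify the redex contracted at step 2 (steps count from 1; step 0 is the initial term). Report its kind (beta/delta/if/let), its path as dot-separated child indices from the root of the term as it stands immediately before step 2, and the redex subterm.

Answer: let at 1 : (let x = true in 5)

Working:
step 0: ((if true then 1 else 7) < (let x = true in 5))
step 1: [if@0] (1 < (let x = true in 5))
step 2: [let@1] (1 < 5)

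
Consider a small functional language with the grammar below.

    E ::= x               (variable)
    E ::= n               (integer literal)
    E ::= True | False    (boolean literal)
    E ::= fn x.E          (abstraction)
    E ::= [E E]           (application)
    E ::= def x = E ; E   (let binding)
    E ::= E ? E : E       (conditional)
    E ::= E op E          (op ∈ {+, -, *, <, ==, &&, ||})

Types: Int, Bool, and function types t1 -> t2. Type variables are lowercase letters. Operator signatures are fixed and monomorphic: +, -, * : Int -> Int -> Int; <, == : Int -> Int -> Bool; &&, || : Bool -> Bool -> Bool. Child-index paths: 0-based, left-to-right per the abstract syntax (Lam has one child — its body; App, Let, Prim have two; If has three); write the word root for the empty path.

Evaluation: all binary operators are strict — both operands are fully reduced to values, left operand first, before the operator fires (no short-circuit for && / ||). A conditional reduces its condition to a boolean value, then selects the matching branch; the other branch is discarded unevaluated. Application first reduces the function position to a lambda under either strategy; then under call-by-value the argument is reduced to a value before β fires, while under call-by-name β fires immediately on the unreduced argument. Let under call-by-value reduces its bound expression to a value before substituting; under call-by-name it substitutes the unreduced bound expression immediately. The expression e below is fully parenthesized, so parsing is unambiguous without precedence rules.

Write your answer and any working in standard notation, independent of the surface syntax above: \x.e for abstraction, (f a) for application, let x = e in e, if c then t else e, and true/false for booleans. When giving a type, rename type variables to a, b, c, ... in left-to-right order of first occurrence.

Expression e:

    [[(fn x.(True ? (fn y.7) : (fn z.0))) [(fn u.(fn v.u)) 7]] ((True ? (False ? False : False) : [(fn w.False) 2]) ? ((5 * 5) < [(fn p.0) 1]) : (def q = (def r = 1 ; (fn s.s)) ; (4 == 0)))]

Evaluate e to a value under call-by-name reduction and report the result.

Derivation:
step 0: (((\x.(if true then (\y.7) else (\z.0))) ((\u.(\v.u)) 7)) (if (if true then (if false then false else false) else ((\w.false) 2)) then ((5 * 5) < ((\p.0) 1)) else (let q = (let r = 1 in (\s.s)) in (4 == 0))))
step 1: [beta@0] ((if true then (\y.7) else (\z.0)) (if (if true then (if false then false else false) else ((\w.false) 2)) then ((5 * 5) < ((\p.0) 1)) else (let q = (let r = 1 in (\s.s)) in (4 == 0))))
step 2: [if@0] ((\y.7) (if (if true then (if false then false else false) else ((\w.false) 2)) then ((5 * 5) < ((\p.0) 1)) else (let q = (let r = 1 in (\s.s)) in (4 == 0))))
step 3: [beta@root] 7

Answer: 7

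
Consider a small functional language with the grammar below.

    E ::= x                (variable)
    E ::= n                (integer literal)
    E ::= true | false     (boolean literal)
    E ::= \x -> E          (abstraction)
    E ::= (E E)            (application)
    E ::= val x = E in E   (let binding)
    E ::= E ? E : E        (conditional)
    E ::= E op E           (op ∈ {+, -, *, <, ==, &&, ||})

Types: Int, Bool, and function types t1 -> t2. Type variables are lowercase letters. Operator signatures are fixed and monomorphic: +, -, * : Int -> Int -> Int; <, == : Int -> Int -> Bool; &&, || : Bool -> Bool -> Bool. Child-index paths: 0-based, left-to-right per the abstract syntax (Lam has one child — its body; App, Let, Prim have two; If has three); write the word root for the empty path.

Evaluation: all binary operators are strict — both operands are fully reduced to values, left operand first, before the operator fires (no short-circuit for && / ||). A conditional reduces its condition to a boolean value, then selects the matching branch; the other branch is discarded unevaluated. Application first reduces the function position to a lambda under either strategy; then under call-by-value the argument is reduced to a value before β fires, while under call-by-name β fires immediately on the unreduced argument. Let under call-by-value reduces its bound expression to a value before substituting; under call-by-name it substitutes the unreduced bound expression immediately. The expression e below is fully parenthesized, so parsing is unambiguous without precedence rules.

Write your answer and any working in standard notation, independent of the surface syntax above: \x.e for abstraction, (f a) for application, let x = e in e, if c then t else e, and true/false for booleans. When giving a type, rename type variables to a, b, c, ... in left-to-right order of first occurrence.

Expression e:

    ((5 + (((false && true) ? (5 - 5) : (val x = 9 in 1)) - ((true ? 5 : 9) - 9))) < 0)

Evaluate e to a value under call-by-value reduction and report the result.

Derivation:
step 0: ((5 + ((if (false && true) then (5 - 5) else (let x = 9 in 1)) - ((if true then 5 else 9) - 9))) < 0)
step 1: [delta@0.1.0.0] ((5 + ((if false then (5 - 5) else (let x = 9 in 1)) - ((if true then 5 else 9) - 9))) < 0)
step 2: [if@0.1.0] ((5 + ((let x = 9 in 1) - ((if true then 5 else 9) - 9))) < 0)
step 3: [let@0.1.0] ((5 + (1 - ((if true then 5 else 9) - 9))) < 0)
step 4: [if@0.1.1.0] ((5 + (1 - (5 - 9))) < 0)
step 5: [delta@0.1.1] ((5 + (1 - -4)) < 0)
step 6: [delta@0.1] ((5 + 5) < 0)
step 7: [delta@0] (10 < 0)
step 8: [delta@root] false

Answer: false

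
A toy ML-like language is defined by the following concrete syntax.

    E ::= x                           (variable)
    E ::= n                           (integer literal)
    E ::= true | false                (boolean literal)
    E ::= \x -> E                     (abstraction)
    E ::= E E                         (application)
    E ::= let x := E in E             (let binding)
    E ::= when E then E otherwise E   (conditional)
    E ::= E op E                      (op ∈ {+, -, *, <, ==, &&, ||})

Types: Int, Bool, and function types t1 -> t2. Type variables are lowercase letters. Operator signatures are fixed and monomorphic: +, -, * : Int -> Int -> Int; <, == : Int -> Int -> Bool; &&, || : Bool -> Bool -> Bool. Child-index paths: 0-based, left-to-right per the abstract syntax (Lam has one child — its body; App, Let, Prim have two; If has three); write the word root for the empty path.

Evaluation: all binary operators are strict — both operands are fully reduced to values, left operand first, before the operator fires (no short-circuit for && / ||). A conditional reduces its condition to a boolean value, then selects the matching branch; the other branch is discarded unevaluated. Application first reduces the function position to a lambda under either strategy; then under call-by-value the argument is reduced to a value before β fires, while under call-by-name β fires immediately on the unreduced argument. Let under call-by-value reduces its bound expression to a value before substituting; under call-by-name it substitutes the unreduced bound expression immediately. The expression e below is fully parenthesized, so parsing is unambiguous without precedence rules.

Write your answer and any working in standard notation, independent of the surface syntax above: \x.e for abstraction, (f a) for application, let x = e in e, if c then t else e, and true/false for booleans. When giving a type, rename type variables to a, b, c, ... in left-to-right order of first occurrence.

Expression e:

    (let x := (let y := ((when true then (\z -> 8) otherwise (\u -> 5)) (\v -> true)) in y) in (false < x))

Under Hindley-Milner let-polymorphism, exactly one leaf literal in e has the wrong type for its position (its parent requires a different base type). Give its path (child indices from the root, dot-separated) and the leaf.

Answer: 1.0 : false

Trace:
  unify Bool ~ Bool
\z._ : a -> Int
\u._ : b -> Int
  unify a -> Int ~ b -> Int
  unify a ~ b
  unify Int ~ Int
\v._ : c -> Bool
  unify b -> Int ~ (c -> Bool) -> d
  unify b ~ c -> Bool
  unify Int ~ d
_ _ : Int
let y : Int
y : Int
let x : Int
  unify Bool ~ Int
  FAIL: mismatch Bool ~ Int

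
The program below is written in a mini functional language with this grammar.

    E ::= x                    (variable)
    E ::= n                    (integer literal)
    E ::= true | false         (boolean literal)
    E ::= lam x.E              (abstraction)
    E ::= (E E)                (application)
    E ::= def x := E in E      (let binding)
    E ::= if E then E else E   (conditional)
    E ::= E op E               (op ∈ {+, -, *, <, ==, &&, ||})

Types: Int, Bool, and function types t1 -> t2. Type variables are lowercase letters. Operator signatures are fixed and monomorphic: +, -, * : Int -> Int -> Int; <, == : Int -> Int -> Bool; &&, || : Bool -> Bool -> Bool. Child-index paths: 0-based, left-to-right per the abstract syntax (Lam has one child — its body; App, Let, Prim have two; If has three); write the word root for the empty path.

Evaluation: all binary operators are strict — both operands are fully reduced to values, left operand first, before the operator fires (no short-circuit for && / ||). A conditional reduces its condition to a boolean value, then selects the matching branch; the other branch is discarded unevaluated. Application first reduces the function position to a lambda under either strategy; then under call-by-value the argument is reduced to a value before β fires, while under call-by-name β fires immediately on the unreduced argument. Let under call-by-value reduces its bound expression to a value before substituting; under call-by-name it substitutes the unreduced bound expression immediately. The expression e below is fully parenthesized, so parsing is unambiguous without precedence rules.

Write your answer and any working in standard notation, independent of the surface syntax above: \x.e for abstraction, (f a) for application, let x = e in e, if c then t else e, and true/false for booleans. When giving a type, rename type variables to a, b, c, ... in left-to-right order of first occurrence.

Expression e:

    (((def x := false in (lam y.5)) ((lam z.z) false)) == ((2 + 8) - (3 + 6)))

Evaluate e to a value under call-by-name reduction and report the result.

Answer: false

Working:
step 0: (((let x = false in (\y.5)) ((\z.z) false)) == ((2 + 8) - (3 + 6)))
step 1: [let@0.0] (((\y.5) ((\z.z) false)) == ((2 + 8) - (3 + 6)))
step 2: [beta@0] (5 == ((2 + 8) - (3 + 6)))
step 3: [delta@1.0] (5 == (10 - (3 + 6)))
step 4: [delta@1.1] (5 == (10 - 9))
step 5: [delta@1] (5 == 1)
step 6: [delta@root] false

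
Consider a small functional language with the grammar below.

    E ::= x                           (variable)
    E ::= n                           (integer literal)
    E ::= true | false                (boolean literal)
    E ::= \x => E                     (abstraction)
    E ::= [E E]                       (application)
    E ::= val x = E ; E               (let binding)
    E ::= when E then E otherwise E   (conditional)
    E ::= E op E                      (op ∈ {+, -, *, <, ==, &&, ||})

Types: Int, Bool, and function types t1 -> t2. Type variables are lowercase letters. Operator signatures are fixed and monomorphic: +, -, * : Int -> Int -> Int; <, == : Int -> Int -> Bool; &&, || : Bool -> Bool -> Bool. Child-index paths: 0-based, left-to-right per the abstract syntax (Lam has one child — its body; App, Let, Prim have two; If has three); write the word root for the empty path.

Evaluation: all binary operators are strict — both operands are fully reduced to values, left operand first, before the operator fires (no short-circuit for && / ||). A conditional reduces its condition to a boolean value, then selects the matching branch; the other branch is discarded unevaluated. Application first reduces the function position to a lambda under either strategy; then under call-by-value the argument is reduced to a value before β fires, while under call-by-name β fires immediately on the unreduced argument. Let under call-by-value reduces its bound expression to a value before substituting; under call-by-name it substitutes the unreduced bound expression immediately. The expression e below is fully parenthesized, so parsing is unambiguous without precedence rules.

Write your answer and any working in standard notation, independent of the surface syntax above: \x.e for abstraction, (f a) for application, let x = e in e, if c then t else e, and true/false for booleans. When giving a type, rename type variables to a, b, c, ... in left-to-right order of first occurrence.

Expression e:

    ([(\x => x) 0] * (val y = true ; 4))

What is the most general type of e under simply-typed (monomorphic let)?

Answer: Int

Working:
x : a
\x._ : a -> a
  unify a -> a ~ Int -> b
  unify a ~ Int
  unify Int ~ b
_ _ : Int
  unify Int ~ Int
let y : Bool
  unify Int ~ Int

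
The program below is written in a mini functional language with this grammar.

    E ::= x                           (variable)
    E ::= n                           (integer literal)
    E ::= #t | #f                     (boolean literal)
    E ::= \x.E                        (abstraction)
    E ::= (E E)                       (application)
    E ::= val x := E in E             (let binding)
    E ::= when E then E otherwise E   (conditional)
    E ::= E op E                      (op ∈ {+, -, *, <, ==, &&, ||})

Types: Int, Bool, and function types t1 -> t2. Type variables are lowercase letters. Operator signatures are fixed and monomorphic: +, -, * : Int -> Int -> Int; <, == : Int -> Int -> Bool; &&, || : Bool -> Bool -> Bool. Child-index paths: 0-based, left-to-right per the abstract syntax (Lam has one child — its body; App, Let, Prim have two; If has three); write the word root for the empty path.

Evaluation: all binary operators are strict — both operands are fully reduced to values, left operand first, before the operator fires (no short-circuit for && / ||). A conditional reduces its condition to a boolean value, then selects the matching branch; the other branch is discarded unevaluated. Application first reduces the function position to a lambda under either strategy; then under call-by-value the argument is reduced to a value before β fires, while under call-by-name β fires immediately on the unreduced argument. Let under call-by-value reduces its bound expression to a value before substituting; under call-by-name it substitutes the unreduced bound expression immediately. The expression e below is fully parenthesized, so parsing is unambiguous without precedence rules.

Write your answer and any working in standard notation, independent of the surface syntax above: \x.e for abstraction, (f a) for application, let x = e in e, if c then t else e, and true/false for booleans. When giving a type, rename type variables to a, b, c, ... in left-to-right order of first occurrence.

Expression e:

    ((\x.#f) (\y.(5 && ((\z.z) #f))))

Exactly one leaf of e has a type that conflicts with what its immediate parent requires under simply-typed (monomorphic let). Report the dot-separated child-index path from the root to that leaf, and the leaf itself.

Answer: 1.0.0 : 5

Derivation:
\x._ : a -> Bool
  unify Int ~ Bool
  FAIL: mismatch Int ~ Bool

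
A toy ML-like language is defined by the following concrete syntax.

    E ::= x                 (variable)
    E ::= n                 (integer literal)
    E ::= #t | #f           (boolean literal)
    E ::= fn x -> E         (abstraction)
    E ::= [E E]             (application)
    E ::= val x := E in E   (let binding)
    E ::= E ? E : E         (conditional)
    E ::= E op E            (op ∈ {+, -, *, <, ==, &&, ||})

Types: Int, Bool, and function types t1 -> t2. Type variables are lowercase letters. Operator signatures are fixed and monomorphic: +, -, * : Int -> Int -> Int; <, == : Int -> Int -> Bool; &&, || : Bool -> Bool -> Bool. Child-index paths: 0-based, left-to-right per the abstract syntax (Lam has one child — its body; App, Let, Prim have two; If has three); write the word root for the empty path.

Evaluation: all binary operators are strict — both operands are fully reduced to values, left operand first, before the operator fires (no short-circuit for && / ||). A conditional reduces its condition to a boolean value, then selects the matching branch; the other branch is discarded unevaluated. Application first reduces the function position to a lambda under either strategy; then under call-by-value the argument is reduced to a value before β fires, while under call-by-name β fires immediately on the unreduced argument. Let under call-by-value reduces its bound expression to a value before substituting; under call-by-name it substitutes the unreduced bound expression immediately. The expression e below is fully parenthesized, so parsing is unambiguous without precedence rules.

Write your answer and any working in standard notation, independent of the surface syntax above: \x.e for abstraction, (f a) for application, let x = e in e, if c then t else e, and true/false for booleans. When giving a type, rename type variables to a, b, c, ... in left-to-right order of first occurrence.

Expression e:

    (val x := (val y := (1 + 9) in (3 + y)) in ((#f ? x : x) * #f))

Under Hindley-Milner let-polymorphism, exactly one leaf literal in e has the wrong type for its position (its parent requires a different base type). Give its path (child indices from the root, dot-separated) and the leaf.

Answer: 1.1 : false

Working:
  unify Int ~ Int
  unify Int ~ Int
let y : Int
  unify Int ~ Int
y : Int
  unify Int ~ Int
let x : Int
  unify Bool ~ Bool
x : Int
x : Int
  unify Int ~ Int
  unify Int ~ Int
  unify Bool ~ Int
  FAIL: mismatch Bool ~ Int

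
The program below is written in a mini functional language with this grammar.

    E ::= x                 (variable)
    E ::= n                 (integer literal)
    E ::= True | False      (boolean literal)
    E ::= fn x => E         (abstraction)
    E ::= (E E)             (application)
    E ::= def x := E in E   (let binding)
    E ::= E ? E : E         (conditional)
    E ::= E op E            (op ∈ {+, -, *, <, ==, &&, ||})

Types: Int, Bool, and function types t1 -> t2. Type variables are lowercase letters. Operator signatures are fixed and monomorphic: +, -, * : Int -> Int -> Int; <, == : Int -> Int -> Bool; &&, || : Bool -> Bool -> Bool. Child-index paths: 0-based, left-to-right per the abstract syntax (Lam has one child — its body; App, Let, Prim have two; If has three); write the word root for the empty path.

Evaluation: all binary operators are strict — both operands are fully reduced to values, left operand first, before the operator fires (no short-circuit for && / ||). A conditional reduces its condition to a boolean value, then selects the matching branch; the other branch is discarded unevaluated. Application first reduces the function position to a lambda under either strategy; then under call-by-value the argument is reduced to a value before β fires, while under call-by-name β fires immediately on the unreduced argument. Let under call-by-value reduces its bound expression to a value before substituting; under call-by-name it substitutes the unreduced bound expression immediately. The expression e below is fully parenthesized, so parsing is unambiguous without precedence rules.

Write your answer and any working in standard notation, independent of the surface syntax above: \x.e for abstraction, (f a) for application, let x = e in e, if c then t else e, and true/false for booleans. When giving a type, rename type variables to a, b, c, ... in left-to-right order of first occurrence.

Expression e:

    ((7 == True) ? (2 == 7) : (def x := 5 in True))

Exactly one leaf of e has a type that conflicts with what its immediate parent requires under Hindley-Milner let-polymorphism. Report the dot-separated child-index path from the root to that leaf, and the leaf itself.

Trace:
  unify Int ~ Int
  unify Bool ~ Int
  FAIL: mismatch Bool ~ Int

Answer: 0.1 : true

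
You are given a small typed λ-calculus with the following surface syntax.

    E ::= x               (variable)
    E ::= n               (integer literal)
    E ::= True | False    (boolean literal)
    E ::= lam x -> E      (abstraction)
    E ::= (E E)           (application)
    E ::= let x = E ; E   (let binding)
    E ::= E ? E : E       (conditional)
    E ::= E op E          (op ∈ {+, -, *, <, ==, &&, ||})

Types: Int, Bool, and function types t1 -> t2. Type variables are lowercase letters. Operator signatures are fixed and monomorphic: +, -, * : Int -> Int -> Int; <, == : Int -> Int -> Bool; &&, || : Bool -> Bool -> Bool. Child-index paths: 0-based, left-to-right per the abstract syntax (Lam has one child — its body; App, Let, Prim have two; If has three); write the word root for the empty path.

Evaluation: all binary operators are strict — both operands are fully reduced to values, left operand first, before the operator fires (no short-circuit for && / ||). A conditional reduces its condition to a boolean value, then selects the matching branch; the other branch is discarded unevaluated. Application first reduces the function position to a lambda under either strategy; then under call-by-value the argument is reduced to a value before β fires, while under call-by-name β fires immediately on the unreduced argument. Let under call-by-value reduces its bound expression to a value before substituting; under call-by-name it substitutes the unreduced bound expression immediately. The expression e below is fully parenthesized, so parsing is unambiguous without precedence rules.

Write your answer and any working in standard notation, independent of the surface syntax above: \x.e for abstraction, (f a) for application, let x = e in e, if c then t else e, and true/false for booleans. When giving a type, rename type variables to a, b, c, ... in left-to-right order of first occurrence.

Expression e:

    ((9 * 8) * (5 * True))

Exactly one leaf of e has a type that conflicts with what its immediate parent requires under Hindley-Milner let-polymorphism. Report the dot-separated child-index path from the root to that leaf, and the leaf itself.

Trace:
  unify Int ~ Int
  unify Int ~ Int
  unify Int ~ Int
  unify Int ~ Int
  unify Bool ~ Int
  FAIL: mismatch Bool ~ Int

Answer: 1.1 : true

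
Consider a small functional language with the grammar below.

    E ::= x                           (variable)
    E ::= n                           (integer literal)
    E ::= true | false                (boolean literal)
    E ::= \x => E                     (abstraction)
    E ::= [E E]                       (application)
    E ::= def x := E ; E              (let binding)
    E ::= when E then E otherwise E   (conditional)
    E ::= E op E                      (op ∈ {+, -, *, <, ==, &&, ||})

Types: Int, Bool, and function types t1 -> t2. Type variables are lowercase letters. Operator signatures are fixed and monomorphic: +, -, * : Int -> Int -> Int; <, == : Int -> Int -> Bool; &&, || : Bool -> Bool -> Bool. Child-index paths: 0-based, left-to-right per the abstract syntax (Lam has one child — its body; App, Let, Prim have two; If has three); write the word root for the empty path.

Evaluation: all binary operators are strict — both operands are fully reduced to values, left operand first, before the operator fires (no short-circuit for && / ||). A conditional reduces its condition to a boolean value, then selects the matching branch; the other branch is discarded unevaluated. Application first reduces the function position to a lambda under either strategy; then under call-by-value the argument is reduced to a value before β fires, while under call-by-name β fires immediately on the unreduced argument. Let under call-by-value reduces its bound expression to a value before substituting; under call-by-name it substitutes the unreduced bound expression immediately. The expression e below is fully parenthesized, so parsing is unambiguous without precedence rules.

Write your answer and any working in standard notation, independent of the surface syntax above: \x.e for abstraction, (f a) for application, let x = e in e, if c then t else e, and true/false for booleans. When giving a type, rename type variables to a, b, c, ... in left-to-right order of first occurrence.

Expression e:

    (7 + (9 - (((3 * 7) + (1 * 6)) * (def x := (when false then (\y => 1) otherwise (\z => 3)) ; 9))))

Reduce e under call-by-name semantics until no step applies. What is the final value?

Derivation:
step 0: (7 + (9 - (((3 * 7) + (1 * 6)) * (let x = (if false then (\y.1) else (\z.3)) in 9))))
step 1: [delta@1.1.0.0] (7 + (9 - ((21 + (1 * 6)) * (let x = (if false then (\y.1) else (\z.3)) in 9))))
step 2: [delta@1.1.0.1] (7 + (9 - ((21 + 6) * (let x = (if false then (\y.1) else (\z.3)) in 9))))
step 3: [delta@1.1.0] (7 + (9 - (27 * (let x = (if false then (\y.1) else (\z.3)) in 9))))
step 4: [let@1.1.1] (7 + (9 - (27 * 9)))
step 5: [delta@1.1] (7 + (9 - 243))
step 6: [delta@1] (7 + -234)
step 7: [delta@root] -227

Answer: -227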